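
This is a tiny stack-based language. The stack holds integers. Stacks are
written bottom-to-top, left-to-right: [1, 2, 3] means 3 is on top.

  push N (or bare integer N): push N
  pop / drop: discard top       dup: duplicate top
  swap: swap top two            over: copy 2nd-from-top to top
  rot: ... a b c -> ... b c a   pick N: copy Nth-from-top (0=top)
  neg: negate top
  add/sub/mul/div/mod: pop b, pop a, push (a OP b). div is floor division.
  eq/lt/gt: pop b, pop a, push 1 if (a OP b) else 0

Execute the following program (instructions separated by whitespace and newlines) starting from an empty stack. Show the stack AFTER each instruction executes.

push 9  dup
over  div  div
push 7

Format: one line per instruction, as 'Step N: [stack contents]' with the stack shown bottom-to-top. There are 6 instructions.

Step 1: [9]
Step 2: [9, 9]
Step 3: [9, 9, 9]
Step 4: [9, 1]
Step 5: [9]
Step 6: [9, 7]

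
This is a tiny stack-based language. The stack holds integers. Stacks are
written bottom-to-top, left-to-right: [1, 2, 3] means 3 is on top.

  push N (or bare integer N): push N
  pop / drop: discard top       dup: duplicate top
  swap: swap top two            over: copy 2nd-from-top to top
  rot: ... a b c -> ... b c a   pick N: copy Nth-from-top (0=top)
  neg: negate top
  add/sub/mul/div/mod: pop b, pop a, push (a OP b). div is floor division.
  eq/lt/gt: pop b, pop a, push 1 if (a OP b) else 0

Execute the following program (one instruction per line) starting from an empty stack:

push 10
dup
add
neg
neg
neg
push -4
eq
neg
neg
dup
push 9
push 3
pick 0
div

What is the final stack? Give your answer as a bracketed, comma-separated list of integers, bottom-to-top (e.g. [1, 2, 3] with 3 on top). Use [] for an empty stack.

Answer: [0, 0, 9, 1]

Derivation:
After 'push 10': [10]
After 'dup': [10, 10]
After 'add': [20]
After 'neg': [-20]
After 'neg': [20]
After 'neg': [-20]
After 'push -4': [-20, -4]
After 'eq': [0]
After 'neg': [0]
After 'neg': [0]
After 'dup': [0, 0]
After 'push 9': [0, 0, 9]
After 'push 3': [0, 0, 9, 3]
After 'pick 0': [0, 0, 9, 3, 3]
After 'div': [0, 0, 9, 1]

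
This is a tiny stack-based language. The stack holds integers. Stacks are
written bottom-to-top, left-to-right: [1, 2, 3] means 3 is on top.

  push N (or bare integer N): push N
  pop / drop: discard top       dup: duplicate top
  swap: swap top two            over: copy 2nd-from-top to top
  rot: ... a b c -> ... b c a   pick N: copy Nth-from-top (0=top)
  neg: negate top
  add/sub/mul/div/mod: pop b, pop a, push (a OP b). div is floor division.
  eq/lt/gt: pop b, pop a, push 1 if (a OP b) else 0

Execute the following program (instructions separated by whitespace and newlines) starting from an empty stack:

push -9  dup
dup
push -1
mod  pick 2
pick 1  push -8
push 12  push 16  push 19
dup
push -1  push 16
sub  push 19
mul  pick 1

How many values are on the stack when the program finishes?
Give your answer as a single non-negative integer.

Answer: 12

Derivation:
After 'push -9': stack = [-9] (depth 1)
After 'dup': stack = [-9, -9] (depth 2)
After 'dup': stack = [-9, -9, -9] (depth 3)
After 'push -1': stack = [-9, -9, -9, -1] (depth 4)
After 'mod': stack = [-9, -9, 0] (depth 3)
After 'pick 2': stack = [-9, -9, 0, -9] (depth 4)
After 'pick 1': stack = [-9, -9, 0, -9, 0] (depth 5)
After 'push -8': stack = [-9, -9, 0, -9, 0, -8] (depth 6)
After 'push 12': stack = [-9, -9, 0, -9, 0, -8, 12] (depth 7)
After 'push 16': stack = [-9, -9, 0, -9, 0, -8, 12, 16] (depth 8)
After 'push 19': stack = [-9, -9, 0, -9, 0, -8, 12, 16, 19] (depth 9)
After 'dup': stack = [-9, -9, 0, -9, 0, -8, 12, 16, 19, 19] (depth 10)
After 'push -1': stack = [-9, -9, 0, -9, 0, -8, 12, 16, 19, 19, -1] (depth 11)
After 'push 16': stack = [-9, -9, 0, -9, 0, -8, 12, 16, 19, 19, -1, 16] (depth 12)
After 'sub': stack = [-9, -9, 0, -9, 0, -8, 12, 16, 19, 19, -17] (depth 11)
After 'push 19': stack = [-9, -9, 0, -9, 0, -8, 12, 16, 19, 19, -17, 19] (depth 12)
After 'mul': stack = [-9, -9, 0, -9, 0, -8, 12, 16, 19, 19, -323] (depth 11)
After 'pick 1': stack = [-9, -9, 0, -9, 0, -8, 12, 16, 19, 19, -323, 19] (depth 12)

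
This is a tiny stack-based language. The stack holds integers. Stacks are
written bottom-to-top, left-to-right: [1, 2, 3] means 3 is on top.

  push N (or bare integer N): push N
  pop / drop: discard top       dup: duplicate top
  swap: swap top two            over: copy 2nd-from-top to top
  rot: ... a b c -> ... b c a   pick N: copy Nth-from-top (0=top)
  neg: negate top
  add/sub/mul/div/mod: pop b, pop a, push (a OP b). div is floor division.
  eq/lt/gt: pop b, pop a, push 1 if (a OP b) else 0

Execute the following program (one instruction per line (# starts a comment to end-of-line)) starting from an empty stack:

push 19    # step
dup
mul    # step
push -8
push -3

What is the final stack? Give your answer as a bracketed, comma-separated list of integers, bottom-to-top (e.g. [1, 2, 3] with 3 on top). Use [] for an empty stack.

After 'push 19': [19]
After 'dup': [19, 19]
After 'mul': [361]
After 'push -8': [361, -8]
After 'push -3': [361, -8, -3]

Answer: [361, -8, -3]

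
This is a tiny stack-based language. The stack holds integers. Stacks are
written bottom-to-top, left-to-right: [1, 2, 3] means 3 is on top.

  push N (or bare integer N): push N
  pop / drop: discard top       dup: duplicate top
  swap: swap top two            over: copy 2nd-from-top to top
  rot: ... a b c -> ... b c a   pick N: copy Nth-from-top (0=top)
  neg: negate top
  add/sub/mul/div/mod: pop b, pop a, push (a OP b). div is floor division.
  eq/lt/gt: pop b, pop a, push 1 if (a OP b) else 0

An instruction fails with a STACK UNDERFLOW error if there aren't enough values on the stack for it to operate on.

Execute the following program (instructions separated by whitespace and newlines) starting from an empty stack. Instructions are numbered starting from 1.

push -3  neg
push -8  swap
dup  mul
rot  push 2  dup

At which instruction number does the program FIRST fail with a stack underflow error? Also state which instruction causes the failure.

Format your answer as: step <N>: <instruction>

Step 1 ('push -3'): stack = [-3], depth = 1
Step 2 ('neg'): stack = [3], depth = 1
Step 3 ('push -8'): stack = [3, -8], depth = 2
Step 4 ('swap'): stack = [-8, 3], depth = 2
Step 5 ('dup'): stack = [-8, 3, 3], depth = 3
Step 6 ('mul'): stack = [-8, 9], depth = 2
Step 7 ('rot'): needs 3 value(s) but depth is 2 — STACK UNDERFLOW

Answer: step 7: rot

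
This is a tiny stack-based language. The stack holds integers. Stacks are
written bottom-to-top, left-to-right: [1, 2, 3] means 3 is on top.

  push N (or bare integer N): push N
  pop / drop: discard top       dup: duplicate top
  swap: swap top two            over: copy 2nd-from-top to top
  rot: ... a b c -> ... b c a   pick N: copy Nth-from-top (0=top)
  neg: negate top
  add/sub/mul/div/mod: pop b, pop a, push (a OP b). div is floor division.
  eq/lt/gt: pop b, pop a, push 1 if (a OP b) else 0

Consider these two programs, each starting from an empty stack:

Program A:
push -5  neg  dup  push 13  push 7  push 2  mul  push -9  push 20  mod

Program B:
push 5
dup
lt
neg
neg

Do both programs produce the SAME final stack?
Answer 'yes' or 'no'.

Program A trace:
  After 'push -5': [-5]
  After 'neg': [5]
  After 'dup': [5, 5]
  After 'push 13': [5, 5, 13]
  After 'push 7': [5, 5, 13, 7]
  After 'push 2': [5, 5, 13, 7, 2]
  After 'mul': [5, 5, 13, 14]
  After 'push -9': [5, 5, 13, 14, -9]
  After 'push 20': [5, 5, 13, 14, -9, 20]
  After 'mod': [5, 5, 13, 14, 11]
Program A final stack: [5, 5, 13, 14, 11]

Program B trace:
  After 'push 5': [5]
  After 'dup': [5, 5]
  After 'lt': [0]
  After 'neg': [0]
  After 'neg': [0]
Program B final stack: [0]
Same: no

Answer: no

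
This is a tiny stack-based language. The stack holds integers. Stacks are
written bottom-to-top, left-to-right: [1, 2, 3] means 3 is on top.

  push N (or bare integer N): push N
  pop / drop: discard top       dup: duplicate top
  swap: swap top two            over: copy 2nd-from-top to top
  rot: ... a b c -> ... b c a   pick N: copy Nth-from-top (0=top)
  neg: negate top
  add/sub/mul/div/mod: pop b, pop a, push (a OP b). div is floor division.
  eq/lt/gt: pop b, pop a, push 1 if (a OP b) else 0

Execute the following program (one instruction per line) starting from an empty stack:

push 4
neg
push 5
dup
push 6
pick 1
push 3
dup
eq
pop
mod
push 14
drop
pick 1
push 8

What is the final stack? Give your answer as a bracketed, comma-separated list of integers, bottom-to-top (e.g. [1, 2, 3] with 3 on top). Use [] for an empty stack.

After 'push 4': [4]
After 'neg': [-4]
After 'push 5': [-4, 5]
After 'dup': [-4, 5, 5]
After 'push 6': [-4, 5, 5, 6]
After 'pick 1': [-4, 5, 5, 6, 5]
After 'push 3': [-4, 5, 5, 6, 5, 3]
After 'dup': [-4, 5, 5, 6, 5, 3, 3]
After 'eq': [-4, 5, 5, 6, 5, 1]
After 'pop': [-4, 5, 5, 6, 5]
After 'mod': [-4, 5, 5, 1]
After 'push 14': [-4, 5, 5, 1, 14]
After 'drop': [-4, 5, 5, 1]
After 'pick 1': [-4, 5, 5, 1, 5]
After 'push 8': [-4, 5, 5, 1, 5, 8]

Answer: [-4, 5, 5, 1, 5, 8]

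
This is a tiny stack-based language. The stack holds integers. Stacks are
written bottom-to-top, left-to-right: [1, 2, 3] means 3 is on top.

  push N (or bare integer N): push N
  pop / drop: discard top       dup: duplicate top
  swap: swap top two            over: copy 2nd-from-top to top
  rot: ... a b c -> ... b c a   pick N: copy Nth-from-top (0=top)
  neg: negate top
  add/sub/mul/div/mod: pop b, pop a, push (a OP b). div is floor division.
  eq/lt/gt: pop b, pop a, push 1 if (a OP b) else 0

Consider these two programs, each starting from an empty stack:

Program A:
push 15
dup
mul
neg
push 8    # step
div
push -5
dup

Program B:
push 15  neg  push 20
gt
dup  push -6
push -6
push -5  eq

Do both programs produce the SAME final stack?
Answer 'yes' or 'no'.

Answer: no

Derivation:
Program A trace:
  After 'push 15': [15]
  After 'dup': [15, 15]
  After 'mul': [225]
  After 'neg': [-225]
  After 'push 8': [-225, 8]
  After 'div': [-29]
  After 'push -5': [-29, -5]
  After 'dup': [-29, -5, -5]
Program A final stack: [-29, -5, -5]

Program B trace:
  After 'push 15': [15]
  After 'neg': [-15]
  After 'push 20': [-15, 20]
  After 'gt': [0]
  After 'dup': [0, 0]
  After 'push -6': [0, 0, -6]
  After 'push -6': [0, 0, -6, -6]
  After 'push -5': [0, 0, -6, -6, -5]
  After 'eq': [0, 0, -6, 0]
Program B final stack: [0, 0, -6, 0]
Same: no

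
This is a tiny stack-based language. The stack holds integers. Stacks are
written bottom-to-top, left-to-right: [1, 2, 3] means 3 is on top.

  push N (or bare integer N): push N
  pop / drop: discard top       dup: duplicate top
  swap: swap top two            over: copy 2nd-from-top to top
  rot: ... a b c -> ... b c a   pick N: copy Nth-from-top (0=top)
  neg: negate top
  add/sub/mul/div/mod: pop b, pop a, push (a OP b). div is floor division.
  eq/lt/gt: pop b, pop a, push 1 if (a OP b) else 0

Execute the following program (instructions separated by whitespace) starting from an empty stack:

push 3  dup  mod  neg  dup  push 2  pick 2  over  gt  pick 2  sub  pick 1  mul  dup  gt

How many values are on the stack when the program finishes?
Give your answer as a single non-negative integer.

After 'push 3': stack = [3] (depth 1)
After 'dup': stack = [3, 3] (depth 2)
After 'mod': stack = [0] (depth 1)
After 'neg': stack = [0] (depth 1)
After 'dup': stack = [0, 0] (depth 2)
After 'push 2': stack = [0, 0, 2] (depth 3)
After 'pick 2': stack = [0, 0, 2, 0] (depth 4)
After 'over': stack = [0, 0, 2, 0, 2] (depth 5)
After 'gt': stack = [0, 0, 2, 0] (depth 4)
After 'pick 2': stack = [0, 0, 2, 0, 0] (depth 5)
After 'sub': stack = [0, 0, 2, 0] (depth 4)
After 'pick 1': stack = [0, 0, 2, 0, 2] (depth 5)
After 'mul': stack = [0, 0, 2, 0] (depth 4)
After 'dup': stack = [0, 0, 2, 0, 0] (depth 5)
After 'gt': stack = [0, 0, 2, 0] (depth 4)

Answer: 4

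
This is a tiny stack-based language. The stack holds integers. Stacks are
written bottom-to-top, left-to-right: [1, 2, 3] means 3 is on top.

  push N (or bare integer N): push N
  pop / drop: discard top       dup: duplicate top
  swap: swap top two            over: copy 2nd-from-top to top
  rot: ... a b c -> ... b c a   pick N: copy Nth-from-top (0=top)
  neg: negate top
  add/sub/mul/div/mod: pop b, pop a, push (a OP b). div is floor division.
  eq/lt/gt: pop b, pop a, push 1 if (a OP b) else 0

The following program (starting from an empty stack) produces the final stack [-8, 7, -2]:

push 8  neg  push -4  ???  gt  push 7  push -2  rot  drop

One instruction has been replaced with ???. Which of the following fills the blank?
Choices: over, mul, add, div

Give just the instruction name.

Stack before ???: [-8, -4]
Stack after ???:  [-8, -4, -8]
Checking each choice:
  over: MATCH
  mul: stack underflow (need 2, have 1)
  add: stack underflow (need 2, have 1)
  div: stack underflow (need 2, have 1)


Answer: over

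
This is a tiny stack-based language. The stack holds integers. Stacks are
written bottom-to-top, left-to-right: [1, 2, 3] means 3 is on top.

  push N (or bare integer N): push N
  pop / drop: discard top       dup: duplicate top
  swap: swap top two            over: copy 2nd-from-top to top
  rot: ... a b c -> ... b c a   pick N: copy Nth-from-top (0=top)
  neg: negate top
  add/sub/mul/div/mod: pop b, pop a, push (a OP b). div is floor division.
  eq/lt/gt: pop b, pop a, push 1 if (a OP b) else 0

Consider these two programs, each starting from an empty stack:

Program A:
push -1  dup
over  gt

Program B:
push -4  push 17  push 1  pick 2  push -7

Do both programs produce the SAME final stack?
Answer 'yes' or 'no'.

Program A trace:
  After 'push -1': [-1]
  After 'dup': [-1, -1]
  After 'over': [-1, -1, -1]
  After 'gt': [-1, 0]
Program A final stack: [-1, 0]

Program B trace:
  After 'push -4': [-4]
  After 'push 17': [-4, 17]
  After 'push 1': [-4, 17, 1]
  After 'pick 2': [-4, 17, 1, -4]
  After 'push -7': [-4, 17, 1, -4, -7]
Program B final stack: [-4, 17, 1, -4, -7]
Same: no

Answer: no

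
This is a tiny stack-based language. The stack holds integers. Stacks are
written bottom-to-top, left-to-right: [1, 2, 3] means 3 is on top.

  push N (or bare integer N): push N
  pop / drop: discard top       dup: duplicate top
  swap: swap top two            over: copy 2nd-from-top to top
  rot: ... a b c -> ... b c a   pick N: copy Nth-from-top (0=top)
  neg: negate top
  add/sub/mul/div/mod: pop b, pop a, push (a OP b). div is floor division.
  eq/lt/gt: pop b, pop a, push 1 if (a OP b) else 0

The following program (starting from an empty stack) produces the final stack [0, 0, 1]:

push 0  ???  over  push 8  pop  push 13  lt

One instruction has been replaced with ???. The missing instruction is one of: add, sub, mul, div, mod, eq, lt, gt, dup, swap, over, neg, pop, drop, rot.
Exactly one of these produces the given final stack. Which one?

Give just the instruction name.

Answer: dup

Derivation:
Stack before ???: [0]
Stack after ???:  [0, 0]
The instruction that transforms [0] -> [0, 0] is: dup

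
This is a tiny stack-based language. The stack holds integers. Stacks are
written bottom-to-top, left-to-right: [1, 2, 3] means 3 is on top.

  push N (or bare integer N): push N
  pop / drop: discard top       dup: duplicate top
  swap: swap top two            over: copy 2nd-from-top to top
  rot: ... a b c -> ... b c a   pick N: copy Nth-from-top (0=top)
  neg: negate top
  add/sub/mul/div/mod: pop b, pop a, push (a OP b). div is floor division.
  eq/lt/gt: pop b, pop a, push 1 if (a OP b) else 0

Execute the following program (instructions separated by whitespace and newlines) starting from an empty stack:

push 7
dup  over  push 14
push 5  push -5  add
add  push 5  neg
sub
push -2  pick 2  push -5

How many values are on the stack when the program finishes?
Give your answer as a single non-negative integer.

Answer: 7

Derivation:
After 'push 7': stack = [7] (depth 1)
After 'dup': stack = [7, 7] (depth 2)
After 'over': stack = [7, 7, 7] (depth 3)
After 'push 14': stack = [7, 7, 7, 14] (depth 4)
After 'push 5': stack = [7, 7, 7, 14, 5] (depth 5)
After 'push -5': stack = [7, 7, 7, 14, 5, -5] (depth 6)
After 'add': stack = [7, 7, 7, 14, 0] (depth 5)
After 'add': stack = [7, 7, 7, 14] (depth 4)
After 'push 5': stack = [7, 7, 7, 14, 5] (depth 5)
After 'neg': stack = [7, 7, 7, 14, -5] (depth 5)
After 'sub': stack = [7, 7, 7, 19] (depth 4)
After 'push -2': stack = [7, 7, 7, 19, -2] (depth 5)
After 'pick 2': stack = [7, 7, 7, 19, -2, 7] (depth 6)
After 'push -5': stack = [7, 7, 7, 19, -2, 7, -5] (depth 7)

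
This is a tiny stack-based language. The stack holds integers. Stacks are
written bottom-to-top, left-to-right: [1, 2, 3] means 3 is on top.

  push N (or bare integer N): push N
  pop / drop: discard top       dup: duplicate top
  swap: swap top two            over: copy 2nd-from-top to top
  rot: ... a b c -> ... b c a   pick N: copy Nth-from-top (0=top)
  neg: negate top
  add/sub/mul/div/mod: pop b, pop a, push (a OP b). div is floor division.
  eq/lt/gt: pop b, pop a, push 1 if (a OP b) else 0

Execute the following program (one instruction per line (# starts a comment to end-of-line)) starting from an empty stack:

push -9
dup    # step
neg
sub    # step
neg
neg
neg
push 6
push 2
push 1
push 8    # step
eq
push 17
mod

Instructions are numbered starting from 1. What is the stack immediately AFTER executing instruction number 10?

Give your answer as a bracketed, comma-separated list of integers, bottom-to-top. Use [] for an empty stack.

Step 1 ('push -9'): [-9]
Step 2 ('dup'): [-9, -9]
Step 3 ('neg'): [-9, 9]
Step 4 ('sub'): [-18]
Step 5 ('neg'): [18]
Step 6 ('neg'): [-18]
Step 7 ('neg'): [18]
Step 8 ('push 6'): [18, 6]
Step 9 ('push 2'): [18, 6, 2]
Step 10 ('push 1'): [18, 6, 2, 1]

Answer: [18, 6, 2, 1]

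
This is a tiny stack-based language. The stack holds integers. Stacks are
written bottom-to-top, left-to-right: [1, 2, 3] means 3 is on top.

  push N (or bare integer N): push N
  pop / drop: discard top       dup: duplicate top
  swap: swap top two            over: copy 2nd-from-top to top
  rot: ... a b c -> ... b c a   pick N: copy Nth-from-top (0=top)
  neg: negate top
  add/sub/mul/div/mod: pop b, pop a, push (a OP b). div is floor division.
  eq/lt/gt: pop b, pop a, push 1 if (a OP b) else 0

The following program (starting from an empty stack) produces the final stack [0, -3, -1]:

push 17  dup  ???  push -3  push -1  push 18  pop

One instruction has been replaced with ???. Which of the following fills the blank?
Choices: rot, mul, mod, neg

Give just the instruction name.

Stack before ???: [17, 17]
Stack after ???:  [0]
Checking each choice:
  rot: stack underflow (need 3, have 2)
  mul: produces [289, -3, -1]
  mod: MATCH
  neg: produces [17, -17, -3, -1]


Answer: mod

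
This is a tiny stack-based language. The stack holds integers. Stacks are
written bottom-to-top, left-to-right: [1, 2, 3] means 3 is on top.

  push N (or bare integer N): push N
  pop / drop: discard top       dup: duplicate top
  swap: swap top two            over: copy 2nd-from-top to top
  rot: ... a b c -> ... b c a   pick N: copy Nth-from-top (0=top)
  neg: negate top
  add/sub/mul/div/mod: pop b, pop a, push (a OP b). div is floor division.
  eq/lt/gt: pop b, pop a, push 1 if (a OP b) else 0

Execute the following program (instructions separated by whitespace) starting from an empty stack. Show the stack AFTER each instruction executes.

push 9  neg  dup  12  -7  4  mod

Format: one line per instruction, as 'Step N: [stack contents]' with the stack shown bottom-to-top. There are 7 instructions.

Step 1: [9]
Step 2: [-9]
Step 3: [-9, -9]
Step 4: [-9, -9, 12]
Step 5: [-9, -9, 12, -7]
Step 6: [-9, -9, 12, -7, 4]
Step 7: [-9, -9, 12, 1]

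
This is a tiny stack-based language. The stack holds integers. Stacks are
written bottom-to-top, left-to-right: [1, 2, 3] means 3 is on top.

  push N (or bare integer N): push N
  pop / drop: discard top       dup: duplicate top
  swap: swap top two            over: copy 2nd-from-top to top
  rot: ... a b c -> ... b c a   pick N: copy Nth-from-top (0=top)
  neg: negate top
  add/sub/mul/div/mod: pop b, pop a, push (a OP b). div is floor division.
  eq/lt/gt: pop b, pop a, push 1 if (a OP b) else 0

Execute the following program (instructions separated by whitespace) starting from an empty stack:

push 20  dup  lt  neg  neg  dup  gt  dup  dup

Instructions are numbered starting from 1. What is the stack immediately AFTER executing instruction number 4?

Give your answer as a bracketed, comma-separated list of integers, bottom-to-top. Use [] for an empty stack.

Answer: [0]

Derivation:
Step 1 ('push 20'): [20]
Step 2 ('dup'): [20, 20]
Step 3 ('lt'): [0]
Step 4 ('neg'): [0]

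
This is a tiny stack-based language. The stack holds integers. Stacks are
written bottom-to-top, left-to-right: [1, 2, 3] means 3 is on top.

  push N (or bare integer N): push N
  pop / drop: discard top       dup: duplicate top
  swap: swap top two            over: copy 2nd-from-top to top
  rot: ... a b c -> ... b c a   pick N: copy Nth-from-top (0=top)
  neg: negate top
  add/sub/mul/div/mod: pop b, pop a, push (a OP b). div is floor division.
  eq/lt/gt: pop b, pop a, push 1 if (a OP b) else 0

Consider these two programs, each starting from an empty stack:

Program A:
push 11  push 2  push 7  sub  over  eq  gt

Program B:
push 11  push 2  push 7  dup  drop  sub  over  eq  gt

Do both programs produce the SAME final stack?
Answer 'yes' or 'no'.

Program A trace:
  After 'push 11': [11]
  After 'push 2': [11, 2]
  After 'push 7': [11, 2, 7]
  After 'sub': [11, -5]
  After 'over': [11, -5, 11]
  After 'eq': [11, 0]
  After 'gt': [1]
Program A final stack: [1]

Program B trace:
  After 'push 11': [11]
  After 'push 2': [11, 2]
  After 'push 7': [11, 2, 7]
  After 'dup': [11, 2, 7, 7]
  After 'drop': [11, 2, 7]
  After 'sub': [11, -5]
  After 'over': [11, -5, 11]
  After 'eq': [11, 0]
  After 'gt': [1]
Program B final stack: [1]
Same: yes

Answer: yes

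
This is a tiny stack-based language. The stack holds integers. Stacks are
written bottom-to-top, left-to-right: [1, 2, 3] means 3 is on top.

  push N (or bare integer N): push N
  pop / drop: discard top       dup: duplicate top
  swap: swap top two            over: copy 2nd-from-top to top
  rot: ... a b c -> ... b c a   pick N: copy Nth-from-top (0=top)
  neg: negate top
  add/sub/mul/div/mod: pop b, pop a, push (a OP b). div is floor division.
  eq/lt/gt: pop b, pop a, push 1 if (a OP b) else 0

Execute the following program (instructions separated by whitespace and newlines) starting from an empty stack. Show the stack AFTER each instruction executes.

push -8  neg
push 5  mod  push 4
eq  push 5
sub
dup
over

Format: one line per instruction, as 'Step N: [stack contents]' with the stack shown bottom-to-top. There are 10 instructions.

Step 1: [-8]
Step 2: [8]
Step 3: [8, 5]
Step 4: [3]
Step 5: [3, 4]
Step 6: [0]
Step 7: [0, 5]
Step 8: [-5]
Step 9: [-5, -5]
Step 10: [-5, -5, -5]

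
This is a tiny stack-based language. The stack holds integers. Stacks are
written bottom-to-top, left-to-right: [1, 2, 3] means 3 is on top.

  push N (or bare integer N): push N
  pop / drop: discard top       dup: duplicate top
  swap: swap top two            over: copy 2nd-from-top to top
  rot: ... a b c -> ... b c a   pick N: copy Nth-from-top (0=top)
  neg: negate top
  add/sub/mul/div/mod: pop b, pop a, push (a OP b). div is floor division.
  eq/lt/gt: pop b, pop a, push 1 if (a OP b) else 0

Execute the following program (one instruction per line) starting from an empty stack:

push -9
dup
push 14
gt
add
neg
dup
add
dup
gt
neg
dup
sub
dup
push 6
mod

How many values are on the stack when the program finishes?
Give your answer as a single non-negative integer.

After 'push -9': stack = [-9] (depth 1)
After 'dup': stack = [-9, -9] (depth 2)
After 'push 14': stack = [-9, -9, 14] (depth 3)
After 'gt': stack = [-9, 0] (depth 2)
After 'add': stack = [-9] (depth 1)
After 'neg': stack = [9] (depth 1)
After 'dup': stack = [9, 9] (depth 2)
After 'add': stack = [18] (depth 1)
After 'dup': stack = [18, 18] (depth 2)
After 'gt': stack = [0] (depth 1)
After 'neg': stack = [0] (depth 1)
After 'dup': stack = [0, 0] (depth 2)
After 'sub': stack = [0] (depth 1)
After 'dup': stack = [0, 0] (depth 2)
After 'push 6': stack = [0, 0, 6] (depth 3)
After 'mod': stack = [0, 0] (depth 2)

Answer: 2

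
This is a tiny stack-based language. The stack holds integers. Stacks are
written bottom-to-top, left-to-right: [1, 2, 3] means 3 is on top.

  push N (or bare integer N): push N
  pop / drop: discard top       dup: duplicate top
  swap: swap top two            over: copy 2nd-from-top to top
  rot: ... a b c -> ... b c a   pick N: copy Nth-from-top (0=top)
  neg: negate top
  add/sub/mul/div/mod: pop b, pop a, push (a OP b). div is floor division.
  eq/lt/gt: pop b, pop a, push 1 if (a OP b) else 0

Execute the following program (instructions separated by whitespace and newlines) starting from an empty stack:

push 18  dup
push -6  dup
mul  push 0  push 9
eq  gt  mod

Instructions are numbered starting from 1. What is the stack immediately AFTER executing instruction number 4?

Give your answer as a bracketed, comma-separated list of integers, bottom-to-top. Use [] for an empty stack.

Answer: [18, 18, -6, -6]

Derivation:
Step 1 ('push 18'): [18]
Step 2 ('dup'): [18, 18]
Step 3 ('push -6'): [18, 18, -6]
Step 4 ('dup'): [18, 18, -6, -6]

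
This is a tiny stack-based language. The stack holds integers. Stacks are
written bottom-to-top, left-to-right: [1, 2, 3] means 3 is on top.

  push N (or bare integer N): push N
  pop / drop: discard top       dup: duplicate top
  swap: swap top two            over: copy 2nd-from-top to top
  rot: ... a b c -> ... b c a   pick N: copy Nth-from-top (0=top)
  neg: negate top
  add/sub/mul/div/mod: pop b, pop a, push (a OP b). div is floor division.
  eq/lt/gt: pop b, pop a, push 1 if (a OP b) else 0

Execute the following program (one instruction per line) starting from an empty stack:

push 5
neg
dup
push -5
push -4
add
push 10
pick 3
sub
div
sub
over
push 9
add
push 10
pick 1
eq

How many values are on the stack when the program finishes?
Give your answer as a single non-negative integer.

After 'push 5': stack = [5] (depth 1)
After 'neg': stack = [-5] (depth 1)
After 'dup': stack = [-5, -5] (depth 2)
After 'push -5': stack = [-5, -5, -5] (depth 3)
After 'push -4': stack = [-5, -5, -5, -4] (depth 4)
After 'add': stack = [-5, -5, -9] (depth 3)
After 'push 10': stack = [-5, -5, -9, 10] (depth 4)
After 'pick 3': stack = [-5, -5, -9, 10, -5] (depth 5)
After 'sub': stack = [-5, -5, -9, 15] (depth 4)
After 'div': stack = [-5, -5, -1] (depth 3)
After 'sub': stack = [-5, -4] (depth 2)
After 'over': stack = [-5, -4, -5] (depth 3)
After 'push 9': stack = [-5, -4, -5, 9] (depth 4)
After 'add': stack = [-5, -4, 4] (depth 3)
After 'push 10': stack = [-5, -4, 4, 10] (depth 4)
After 'pick 1': stack = [-5, -4, 4, 10, 4] (depth 5)
After 'eq': stack = [-5, -4, 4, 0] (depth 4)

Answer: 4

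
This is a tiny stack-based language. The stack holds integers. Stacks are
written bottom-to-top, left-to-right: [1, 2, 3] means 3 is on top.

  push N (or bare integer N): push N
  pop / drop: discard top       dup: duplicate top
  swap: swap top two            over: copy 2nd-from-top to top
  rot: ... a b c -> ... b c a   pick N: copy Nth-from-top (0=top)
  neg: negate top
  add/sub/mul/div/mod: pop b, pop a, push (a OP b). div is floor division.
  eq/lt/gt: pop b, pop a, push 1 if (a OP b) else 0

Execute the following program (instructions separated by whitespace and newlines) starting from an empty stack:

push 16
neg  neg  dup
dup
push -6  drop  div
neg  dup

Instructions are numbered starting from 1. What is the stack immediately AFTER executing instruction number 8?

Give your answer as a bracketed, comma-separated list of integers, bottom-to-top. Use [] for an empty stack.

Step 1 ('push 16'): [16]
Step 2 ('neg'): [-16]
Step 3 ('neg'): [16]
Step 4 ('dup'): [16, 16]
Step 5 ('dup'): [16, 16, 16]
Step 6 ('push -6'): [16, 16, 16, -6]
Step 7 ('drop'): [16, 16, 16]
Step 8 ('div'): [16, 1]

Answer: [16, 1]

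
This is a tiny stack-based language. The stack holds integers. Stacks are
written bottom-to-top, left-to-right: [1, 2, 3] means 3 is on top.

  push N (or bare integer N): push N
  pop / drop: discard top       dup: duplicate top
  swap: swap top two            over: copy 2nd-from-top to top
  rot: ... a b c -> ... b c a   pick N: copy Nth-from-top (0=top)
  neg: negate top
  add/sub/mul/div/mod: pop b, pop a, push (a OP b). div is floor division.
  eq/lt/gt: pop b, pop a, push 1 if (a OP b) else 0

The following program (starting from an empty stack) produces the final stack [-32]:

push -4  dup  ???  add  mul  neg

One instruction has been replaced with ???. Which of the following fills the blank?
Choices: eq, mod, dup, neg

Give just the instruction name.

Stack before ???: [-4, -4]
Stack after ???:  [-4, -4, -4]
Checking each choice:
  eq: stack underflow (need 2, have 1)
  mod: stack underflow (need 2, have 1)
  dup: MATCH
  neg: stack underflow (need 2, have 1)


Answer: dup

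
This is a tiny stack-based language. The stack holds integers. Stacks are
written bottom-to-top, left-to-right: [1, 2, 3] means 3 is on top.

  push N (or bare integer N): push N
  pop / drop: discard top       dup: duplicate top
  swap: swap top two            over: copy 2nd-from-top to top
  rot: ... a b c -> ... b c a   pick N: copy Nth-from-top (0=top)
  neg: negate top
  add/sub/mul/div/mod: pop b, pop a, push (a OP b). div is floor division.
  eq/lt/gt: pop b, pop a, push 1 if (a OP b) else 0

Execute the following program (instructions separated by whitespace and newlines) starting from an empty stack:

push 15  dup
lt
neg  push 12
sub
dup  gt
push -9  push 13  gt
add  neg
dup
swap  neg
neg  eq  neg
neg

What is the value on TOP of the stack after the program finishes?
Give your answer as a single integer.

Answer: 1

Derivation:
After 'push 15': [15]
After 'dup': [15, 15]
After 'lt': [0]
After 'neg': [0]
After 'push 12': [0, 12]
After 'sub': [-12]
After 'dup': [-12, -12]
After 'gt': [0]
After 'push -9': [0, -9]
After 'push 13': [0, -9, 13]
After 'gt': [0, 0]
After 'add': [0]
After 'neg': [0]
After 'dup': [0, 0]
After 'swap': [0, 0]
After 'neg': [0, 0]
After 'neg': [0, 0]
After 'eq': [1]
After 'neg': [-1]
After 'neg': [1]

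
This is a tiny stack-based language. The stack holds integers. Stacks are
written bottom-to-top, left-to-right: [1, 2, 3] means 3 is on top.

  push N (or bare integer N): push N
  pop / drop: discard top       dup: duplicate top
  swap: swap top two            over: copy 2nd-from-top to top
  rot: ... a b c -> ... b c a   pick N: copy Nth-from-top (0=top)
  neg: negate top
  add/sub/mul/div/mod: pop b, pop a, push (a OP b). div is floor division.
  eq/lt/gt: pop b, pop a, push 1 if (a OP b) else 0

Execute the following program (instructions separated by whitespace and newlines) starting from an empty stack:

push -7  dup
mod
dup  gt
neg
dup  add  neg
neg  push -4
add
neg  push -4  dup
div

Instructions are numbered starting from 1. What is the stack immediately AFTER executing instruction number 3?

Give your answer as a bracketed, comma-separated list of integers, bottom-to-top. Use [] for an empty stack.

Step 1 ('push -7'): [-7]
Step 2 ('dup'): [-7, -7]
Step 3 ('mod'): [0]

Answer: [0]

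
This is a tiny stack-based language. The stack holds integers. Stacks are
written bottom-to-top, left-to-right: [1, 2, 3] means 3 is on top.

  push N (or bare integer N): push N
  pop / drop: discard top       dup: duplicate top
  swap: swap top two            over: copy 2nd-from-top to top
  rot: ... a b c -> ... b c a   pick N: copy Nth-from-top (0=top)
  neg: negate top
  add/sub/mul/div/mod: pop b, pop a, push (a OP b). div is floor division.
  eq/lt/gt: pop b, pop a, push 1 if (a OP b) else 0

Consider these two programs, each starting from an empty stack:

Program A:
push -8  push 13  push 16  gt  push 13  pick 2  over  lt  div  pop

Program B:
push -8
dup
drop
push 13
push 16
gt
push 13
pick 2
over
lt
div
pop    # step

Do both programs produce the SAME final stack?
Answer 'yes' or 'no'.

Program A trace:
  After 'push -8': [-8]
  After 'push 13': [-8, 13]
  After 'push 16': [-8, 13, 16]
  After 'gt': [-8, 0]
  After 'push 13': [-8, 0, 13]
  After 'pick 2': [-8, 0, 13, -8]
  After 'over': [-8, 0, 13, -8, 13]
  After 'lt': [-8, 0, 13, 1]
  After 'div': [-8, 0, 13]
  After 'pop': [-8, 0]
Program A final stack: [-8, 0]

Program B trace:
  After 'push -8': [-8]
  After 'dup': [-8, -8]
  After 'drop': [-8]
  After 'push 13': [-8, 13]
  After 'push 16': [-8, 13, 16]
  After 'gt': [-8, 0]
  After 'push 13': [-8, 0, 13]
  After 'pick 2': [-8, 0, 13, -8]
  After 'over': [-8, 0, 13, -8, 13]
  After 'lt': [-8, 0, 13, 1]
  After 'div': [-8, 0, 13]
  After 'pop': [-8, 0]
Program B final stack: [-8, 0]
Same: yes

Answer: yes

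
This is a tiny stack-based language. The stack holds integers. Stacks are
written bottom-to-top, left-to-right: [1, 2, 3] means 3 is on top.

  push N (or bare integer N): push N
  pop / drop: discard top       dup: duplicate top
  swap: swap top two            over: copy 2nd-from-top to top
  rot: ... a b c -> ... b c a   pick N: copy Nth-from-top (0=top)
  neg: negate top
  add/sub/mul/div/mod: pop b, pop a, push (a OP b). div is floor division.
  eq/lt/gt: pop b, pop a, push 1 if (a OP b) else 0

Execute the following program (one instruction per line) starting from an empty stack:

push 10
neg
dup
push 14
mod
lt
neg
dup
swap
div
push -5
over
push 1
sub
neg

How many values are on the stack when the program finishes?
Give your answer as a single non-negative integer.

After 'push 10': stack = [10] (depth 1)
After 'neg': stack = [-10] (depth 1)
After 'dup': stack = [-10, -10] (depth 2)
After 'push 14': stack = [-10, -10, 14] (depth 3)
After 'mod': stack = [-10, 4] (depth 2)
After 'lt': stack = [1] (depth 1)
After 'neg': stack = [-1] (depth 1)
After 'dup': stack = [-1, -1] (depth 2)
After 'swap': stack = [-1, -1] (depth 2)
After 'div': stack = [1] (depth 1)
After 'push -5': stack = [1, -5] (depth 2)
After 'over': stack = [1, -5, 1] (depth 3)
After 'push 1': stack = [1, -5, 1, 1] (depth 4)
After 'sub': stack = [1, -5, 0] (depth 3)
After 'neg': stack = [1, -5, 0] (depth 3)

Answer: 3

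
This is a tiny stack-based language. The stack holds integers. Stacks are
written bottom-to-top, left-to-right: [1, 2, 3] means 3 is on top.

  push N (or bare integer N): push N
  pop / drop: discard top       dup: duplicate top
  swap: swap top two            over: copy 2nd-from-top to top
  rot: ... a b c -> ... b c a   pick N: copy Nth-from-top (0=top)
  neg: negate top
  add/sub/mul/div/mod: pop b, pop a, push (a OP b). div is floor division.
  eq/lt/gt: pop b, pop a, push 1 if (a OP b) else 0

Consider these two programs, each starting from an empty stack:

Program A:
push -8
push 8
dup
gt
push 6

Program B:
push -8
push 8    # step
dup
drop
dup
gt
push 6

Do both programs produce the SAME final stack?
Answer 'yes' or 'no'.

Program A trace:
  After 'push -8': [-8]
  After 'push 8': [-8, 8]
  After 'dup': [-8, 8, 8]
  After 'gt': [-8, 0]
  After 'push 6': [-8, 0, 6]
Program A final stack: [-8, 0, 6]

Program B trace:
  After 'push -8': [-8]
  After 'push 8': [-8, 8]
  After 'dup': [-8, 8, 8]
  After 'drop': [-8, 8]
  After 'dup': [-8, 8, 8]
  After 'gt': [-8, 0]
  After 'push 6': [-8, 0, 6]
Program B final stack: [-8, 0, 6]
Same: yes

Answer: yes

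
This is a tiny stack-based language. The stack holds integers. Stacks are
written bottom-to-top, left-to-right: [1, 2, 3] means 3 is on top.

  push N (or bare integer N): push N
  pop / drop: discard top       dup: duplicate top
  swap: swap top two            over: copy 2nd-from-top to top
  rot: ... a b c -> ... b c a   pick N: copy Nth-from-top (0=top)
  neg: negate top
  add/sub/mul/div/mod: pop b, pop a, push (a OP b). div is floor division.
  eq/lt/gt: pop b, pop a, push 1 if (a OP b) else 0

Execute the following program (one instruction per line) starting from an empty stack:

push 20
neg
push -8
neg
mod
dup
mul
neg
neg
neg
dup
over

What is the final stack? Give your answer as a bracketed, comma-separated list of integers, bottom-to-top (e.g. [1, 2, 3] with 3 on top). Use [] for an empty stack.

Answer: [-16, -16, -16]

Derivation:
After 'push 20': [20]
After 'neg': [-20]
After 'push -8': [-20, -8]
After 'neg': [-20, 8]
After 'mod': [4]
After 'dup': [4, 4]
After 'mul': [16]
After 'neg': [-16]
After 'neg': [16]
After 'neg': [-16]
After 'dup': [-16, -16]
After 'over': [-16, -16, -16]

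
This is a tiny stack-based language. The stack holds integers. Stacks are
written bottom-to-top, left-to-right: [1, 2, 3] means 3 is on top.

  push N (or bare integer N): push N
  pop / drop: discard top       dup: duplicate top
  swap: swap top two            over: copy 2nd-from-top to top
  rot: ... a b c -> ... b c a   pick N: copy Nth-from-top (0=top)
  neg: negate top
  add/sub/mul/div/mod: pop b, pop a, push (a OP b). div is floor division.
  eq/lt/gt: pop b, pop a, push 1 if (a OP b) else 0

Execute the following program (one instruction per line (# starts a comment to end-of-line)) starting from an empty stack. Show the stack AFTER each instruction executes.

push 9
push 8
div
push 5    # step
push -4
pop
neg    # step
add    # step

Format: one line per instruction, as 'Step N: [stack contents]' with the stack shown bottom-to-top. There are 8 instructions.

Step 1: [9]
Step 2: [9, 8]
Step 3: [1]
Step 4: [1, 5]
Step 5: [1, 5, -4]
Step 6: [1, 5]
Step 7: [1, -5]
Step 8: [-4]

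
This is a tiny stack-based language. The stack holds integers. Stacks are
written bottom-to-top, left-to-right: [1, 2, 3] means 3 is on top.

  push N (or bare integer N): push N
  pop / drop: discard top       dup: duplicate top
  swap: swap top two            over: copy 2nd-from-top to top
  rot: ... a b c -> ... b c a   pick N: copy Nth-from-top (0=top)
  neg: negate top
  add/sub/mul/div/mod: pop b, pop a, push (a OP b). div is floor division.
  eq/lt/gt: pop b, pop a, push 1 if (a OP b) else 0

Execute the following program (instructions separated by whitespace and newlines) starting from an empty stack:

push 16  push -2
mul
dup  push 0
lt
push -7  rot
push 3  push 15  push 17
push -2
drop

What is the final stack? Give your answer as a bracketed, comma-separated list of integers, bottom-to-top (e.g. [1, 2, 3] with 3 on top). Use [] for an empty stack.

Answer: [1, -7, -32, 3, 15, 17]

Derivation:
After 'push 16': [16]
After 'push -2': [16, -2]
After 'mul': [-32]
After 'dup': [-32, -32]
After 'push 0': [-32, -32, 0]
After 'lt': [-32, 1]
After 'push -7': [-32, 1, -7]
After 'rot': [1, -7, -32]
After 'push 3': [1, -7, -32, 3]
After 'push 15': [1, -7, -32, 3, 15]
After 'push 17': [1, -7, -32, 3, 15, 17]
After 'push -2': [1, -7, -32, 3, 15, 17, -2]
After 'drop': [1, -7, -32, 3, 15, 17]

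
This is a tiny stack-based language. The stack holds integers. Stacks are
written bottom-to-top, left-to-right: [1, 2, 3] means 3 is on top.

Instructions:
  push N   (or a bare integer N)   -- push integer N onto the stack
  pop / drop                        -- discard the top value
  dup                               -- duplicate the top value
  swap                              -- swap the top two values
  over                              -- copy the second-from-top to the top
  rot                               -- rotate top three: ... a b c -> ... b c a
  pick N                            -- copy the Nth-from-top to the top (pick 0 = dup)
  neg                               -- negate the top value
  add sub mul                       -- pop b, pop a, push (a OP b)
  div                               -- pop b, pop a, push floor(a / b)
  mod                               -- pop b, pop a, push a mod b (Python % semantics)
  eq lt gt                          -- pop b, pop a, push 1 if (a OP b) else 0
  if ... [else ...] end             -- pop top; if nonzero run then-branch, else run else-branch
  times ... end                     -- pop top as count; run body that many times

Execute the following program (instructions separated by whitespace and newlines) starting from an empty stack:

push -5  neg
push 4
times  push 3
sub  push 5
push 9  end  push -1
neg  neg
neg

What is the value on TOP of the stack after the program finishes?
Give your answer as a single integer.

Answer: 1

Derivation:
After 'push -5': [-5]
After 'neg': [5]
After 'push 4': [5, 4]
After 'times': [5]
After 'push 3': [5, 3]
After 'sub': [2]
After 'push 5': [2, 5]
After 'push 9': [2, 5, 9]
After 'push 3': [2, 5, 9, 3]
After 'sub': [2, 5, 6]
  ...
After 'push 5': [2, 5, 6, 5, 6, 5]
After 'push 9': [2, 5, 6, 5, 6, 5, 9]
After 'push 3': [2, 5, 6, 5, 6, 5, 9, 3]
After 'sub': [2, 5, 6, 5, 6, 5, 6]
After 'push 5': [2, 5, 6, 5, 6, 5, 6, 5]
After 'push 9': [2, 5, 6, 5, 6, 5, 6, 5, 9]
After 'push -1': [2, 5, 6, 5, 6, 5, 6, 5, 9, -1]
After 'neg': [2, 5, 6, 5, 6, 5, 6, 5, 9, 1]
After 'neg': [2, 5, 6, 5, 6, 5, 6, 5, 9, -1]
After 'neg': [2, 5, 6, 5, 6, 5, 6, 5, 9, 1]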